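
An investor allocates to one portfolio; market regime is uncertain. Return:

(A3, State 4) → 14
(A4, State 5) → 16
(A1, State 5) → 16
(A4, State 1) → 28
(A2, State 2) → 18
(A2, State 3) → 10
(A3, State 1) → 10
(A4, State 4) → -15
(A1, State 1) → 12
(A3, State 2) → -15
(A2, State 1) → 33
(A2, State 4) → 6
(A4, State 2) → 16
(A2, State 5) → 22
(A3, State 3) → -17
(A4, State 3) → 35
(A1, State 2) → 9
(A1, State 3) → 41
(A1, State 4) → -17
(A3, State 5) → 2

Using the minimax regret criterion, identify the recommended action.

A4

Column bests: State 1=33, State 2=18, State 3=41, State 4=14, State 5=22.
A1 regrets: 21, 9, 0, 31, 6 → max 31
A2 regrets: 0, 0, 31, 8, 0 → max 31
A3 regrets: 23, 33, 58, 0, 20 → max 58
A4 regrets: 5, 2, 6, 29, 6 → max 29
Smallest max regret = 29 → A4.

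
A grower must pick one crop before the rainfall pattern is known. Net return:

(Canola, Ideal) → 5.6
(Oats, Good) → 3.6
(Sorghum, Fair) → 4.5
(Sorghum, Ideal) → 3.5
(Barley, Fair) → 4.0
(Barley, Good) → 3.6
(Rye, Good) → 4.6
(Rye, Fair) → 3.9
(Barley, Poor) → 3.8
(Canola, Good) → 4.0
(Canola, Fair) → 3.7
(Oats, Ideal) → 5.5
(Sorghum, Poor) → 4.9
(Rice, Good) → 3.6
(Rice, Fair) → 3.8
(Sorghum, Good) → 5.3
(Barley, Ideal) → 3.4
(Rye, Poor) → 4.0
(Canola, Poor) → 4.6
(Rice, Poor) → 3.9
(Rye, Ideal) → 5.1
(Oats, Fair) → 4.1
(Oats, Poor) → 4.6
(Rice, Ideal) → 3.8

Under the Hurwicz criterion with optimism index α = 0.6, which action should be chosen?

Oats: 0.6·5.5 + 0.4·3.6 = 4.74
Canola: 0.6·5.6 + 0.4·3.7 = 4.84
Barley: 0.6·4.0 + 0.4·3.4 = 3.76
Sorghum: 0.6·5.3 + 0.4·3.5 = 4.58
Rice: 0.6·3.9 + 0.4·3.6 = 3.78
Rye: 0.6·5.1 + 0.4·3.9 = 4.62
Highest Hurwicz score = 4.84 → Canola.

Canola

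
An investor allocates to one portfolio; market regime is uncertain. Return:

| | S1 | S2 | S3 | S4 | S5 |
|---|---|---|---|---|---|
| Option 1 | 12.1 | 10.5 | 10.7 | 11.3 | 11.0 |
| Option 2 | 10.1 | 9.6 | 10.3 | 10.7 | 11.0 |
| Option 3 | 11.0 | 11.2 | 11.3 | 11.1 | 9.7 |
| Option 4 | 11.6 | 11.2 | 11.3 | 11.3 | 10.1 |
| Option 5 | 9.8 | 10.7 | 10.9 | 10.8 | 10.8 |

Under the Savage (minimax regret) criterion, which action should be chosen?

Column bests: S1=12.1, S2=11.2, S3=11.3, S4=11.3, S5=11.0.
Option 1 regrets: 0.0, 0.7, 0.6, 0.0, 0.0 → max 0.7
Option 2 regrets: 2.0, 1.6, 1.0, 0.6, 0.0 → max 2.0
Option 3 regrets: 1.1, 0.0, 0.0, 0.2, 1.3 → max 1.3
Option 4 regrets: 0.5, 0.0, 0.0, 0.0, 0.9 → max 0.9
Option 5 regrets: 2.3, 0.5, 0.4, 0.5, 0.2 → max 2.3
Smallest max regret = 0.7 → Option 1.

Option 1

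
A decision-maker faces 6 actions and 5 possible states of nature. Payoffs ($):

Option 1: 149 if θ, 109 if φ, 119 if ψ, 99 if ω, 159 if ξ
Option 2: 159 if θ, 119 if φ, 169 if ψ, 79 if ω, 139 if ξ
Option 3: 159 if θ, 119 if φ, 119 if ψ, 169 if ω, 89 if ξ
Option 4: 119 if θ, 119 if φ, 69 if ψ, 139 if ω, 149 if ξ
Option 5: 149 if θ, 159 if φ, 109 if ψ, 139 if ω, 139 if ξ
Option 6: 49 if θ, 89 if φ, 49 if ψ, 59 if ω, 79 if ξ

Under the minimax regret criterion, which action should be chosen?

Column bests: θ=159, φ=159, ψ=169, ω=169, ξ=159.
Option 1 regrets: 10, 50, 50, 70, 0 → max 70
Option 2 regrets: 0, 40, 0, 90, 20 → max 90
Option 3 regrets: 0, 40, 50, 0, 70 → max 70
Option 4 regrets: 40, 40, 100, 30, 10 → max 100
Option 5 regrets: 10, 0, 60, 30, 20 → max 60
Option 6 regrets: 110, 70, 120, 110, 80 → max 120
Smallest max regret = 60 → Option 5.

Option 5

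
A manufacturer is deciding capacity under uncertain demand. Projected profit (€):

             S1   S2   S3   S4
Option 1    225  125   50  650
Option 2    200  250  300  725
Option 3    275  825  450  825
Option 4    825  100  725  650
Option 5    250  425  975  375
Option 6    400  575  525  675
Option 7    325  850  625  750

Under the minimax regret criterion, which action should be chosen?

Option 6

Column bests: S1=825, S2=850, S3=975, S4=825.
Option 1 regrets: 600, 725, 925, 175 → max 925
Option 2 regrets: 625, 600, 675, 100 → max 675
Option 3 regrets: 550, 25, 525, 0 → max 550
Option 4 regrets: 0, 750, 250, 175 → max 750
Option 5 regrets: 575, 425, 0, 450 → max 575
Option 6 regrets: 425, 275, 450, 150 → max 450
Option 7 regrets: 500, 0, 350, 75 → max 500
Smallest max regret = 450 → Option 6.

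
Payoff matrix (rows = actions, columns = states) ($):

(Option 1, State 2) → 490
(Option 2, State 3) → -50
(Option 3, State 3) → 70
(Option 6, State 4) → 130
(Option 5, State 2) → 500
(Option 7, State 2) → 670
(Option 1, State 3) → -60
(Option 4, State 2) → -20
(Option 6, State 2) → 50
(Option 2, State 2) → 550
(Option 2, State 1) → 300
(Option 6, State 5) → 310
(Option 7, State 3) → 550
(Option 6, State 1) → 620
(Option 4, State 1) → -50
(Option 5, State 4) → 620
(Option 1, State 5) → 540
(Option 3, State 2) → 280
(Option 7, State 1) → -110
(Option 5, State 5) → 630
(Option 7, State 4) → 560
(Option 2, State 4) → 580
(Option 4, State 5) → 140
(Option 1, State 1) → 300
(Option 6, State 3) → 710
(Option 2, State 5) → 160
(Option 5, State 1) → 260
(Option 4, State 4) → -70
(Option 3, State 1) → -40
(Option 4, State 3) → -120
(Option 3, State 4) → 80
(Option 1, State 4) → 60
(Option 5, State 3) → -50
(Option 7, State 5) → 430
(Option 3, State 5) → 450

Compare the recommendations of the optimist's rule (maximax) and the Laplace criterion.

Row maxima: Option 1=540, Option 2=580, Option 3=450, Option 4=140, Option 5=630, Option 6=710, Option 7=670
Best best-case = 710 → Option 6.
Row averages: Option 1=266, Option 2=308, Option 3=168, Option 4=-24, Option 5=392, Option 6=364, Option 7=420
Highest average = 420 → Option 7.

maximax → Option 6; laplace → Option 7 (disagree)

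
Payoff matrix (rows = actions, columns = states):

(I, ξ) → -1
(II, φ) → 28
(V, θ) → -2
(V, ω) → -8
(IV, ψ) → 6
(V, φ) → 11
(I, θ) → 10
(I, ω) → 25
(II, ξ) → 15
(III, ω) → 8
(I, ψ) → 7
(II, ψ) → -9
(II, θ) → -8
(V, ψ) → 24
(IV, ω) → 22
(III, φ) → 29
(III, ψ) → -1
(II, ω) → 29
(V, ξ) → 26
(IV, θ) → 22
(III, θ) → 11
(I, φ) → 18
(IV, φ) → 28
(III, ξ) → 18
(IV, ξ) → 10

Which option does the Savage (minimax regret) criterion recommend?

IV

Column bests: θ=22, φ=29, ψ=24, ω=29, ξ=26.
I regrets: 12, 11, 17, 4, 27 → max 27
II regrets: 30, 1, 33, 0, 11 → max 33
III regrets: 11, 0, 25, 21, 8 → max 25
IV regrets: 0, 1, 18, 7, 16 → max 18
V regrets: 24, 18, 0, 37, 0 → max 37
Smallest max regret = 18 → IV.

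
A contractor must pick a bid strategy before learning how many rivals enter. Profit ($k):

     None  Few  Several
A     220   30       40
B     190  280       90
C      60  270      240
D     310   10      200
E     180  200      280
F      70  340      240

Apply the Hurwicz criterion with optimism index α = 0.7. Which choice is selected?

A: 0.7·220 + 0.3·30 = 163
B: 0.7·280 + 0.3·90 = 223
C: 0.7·270 + 0.3·60 = 207
D: 0.7·310 + 0.3·10 = 220
E: 0.7·280 + 0.3·180 = 250
F: 0.7·340 + 0.3·70 = 259
Highest Hurwicz score = 259 → F.

F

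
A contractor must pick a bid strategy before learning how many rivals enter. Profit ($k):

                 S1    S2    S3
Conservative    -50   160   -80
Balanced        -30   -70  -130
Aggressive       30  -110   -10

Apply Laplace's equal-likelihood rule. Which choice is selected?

Row averages: Conservative=10, Balanced=-230/3, Aggressive=-30
Highest average = 10 → Conservative.

Conservative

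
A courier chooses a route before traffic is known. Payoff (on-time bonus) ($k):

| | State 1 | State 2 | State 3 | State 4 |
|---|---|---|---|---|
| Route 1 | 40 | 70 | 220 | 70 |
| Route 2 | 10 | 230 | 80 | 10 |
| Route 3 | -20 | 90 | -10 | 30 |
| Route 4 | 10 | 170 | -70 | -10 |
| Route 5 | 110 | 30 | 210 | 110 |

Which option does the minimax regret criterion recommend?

Column bests: State 1=110, State 2=230, State 3=220, State 4=110.
Route 1 regrets: 70, 160, 0, 40 → max 160
Route 2 regrets: 100, 0, 140, 100 → max 140
Route 3 regrets: 130, 140, 230, 80 → max 230
Route 4 regrets: 100, 60, 290, 120 → max 290
Route 5 regrets: 0, 200, 10, 0 → max 200
Smallest max regret = 140 → Route 2.

Route 2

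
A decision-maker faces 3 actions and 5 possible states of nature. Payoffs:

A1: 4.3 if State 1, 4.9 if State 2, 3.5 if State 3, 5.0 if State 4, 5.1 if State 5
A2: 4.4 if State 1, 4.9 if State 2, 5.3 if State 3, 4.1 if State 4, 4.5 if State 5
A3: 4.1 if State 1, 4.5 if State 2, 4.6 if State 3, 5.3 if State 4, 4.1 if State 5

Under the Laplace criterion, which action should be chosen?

A2

Row averages: A1=4.56, A2=4.64, A3=4.52
Highest average = 4.64 → A2.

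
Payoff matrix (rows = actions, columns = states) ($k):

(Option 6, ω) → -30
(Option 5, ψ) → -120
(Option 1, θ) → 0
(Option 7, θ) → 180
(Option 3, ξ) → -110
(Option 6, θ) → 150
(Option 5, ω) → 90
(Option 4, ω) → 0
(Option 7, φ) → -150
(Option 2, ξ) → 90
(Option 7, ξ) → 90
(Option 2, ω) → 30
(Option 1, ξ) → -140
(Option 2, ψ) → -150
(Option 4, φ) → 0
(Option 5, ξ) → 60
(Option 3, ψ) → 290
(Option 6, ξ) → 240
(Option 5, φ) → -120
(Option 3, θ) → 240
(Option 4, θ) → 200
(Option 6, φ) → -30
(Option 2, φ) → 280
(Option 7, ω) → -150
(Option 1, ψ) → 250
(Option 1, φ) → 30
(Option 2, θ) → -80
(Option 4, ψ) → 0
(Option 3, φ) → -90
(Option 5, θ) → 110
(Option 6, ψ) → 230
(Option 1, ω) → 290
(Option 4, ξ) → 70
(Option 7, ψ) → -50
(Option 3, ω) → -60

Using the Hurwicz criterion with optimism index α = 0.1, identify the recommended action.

Option 1: 0.1·290 + 0.9·(-140) = -97
Option 2: 0.1·280 + 0.9·(-150) = -107
Option 3: 0.1·290 + 0.9·(-110) = -70
Option 4: 0.1·200 + 0.9·0 = 20
Option 5: 0.1·110 + 0.9·(-120) = -97
Option 6: 0.1·240 + 0.9·(-30) = -3
Option 7: 0.1·180 + 0.9·(-150) = -117
Highest Hurwicz score = 20 → Option 4.

Option 4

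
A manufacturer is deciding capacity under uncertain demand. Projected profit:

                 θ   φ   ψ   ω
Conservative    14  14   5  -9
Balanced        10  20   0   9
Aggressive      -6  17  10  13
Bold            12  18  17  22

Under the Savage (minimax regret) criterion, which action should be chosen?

Column bests: θ=14, φ=20, ψ=17, ω=22.
Conservative regrets: 0, 6, 12, 31 → max 31
Balanced regrets: 4, 0, 17, 13 → max 17
Aggressive regrets: 20, 3, 7, 9 → max 20
Bold regrets: 2, 2, 0, 0 → max 2
Smallest max regret = 2 → Bold.

Bold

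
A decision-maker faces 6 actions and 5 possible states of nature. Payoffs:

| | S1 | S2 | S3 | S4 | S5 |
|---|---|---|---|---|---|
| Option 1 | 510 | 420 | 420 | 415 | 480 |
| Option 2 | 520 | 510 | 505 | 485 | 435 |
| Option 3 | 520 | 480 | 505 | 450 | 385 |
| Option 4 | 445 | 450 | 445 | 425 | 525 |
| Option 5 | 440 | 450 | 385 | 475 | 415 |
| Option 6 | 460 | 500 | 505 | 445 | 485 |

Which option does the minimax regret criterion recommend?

Column bests: S1=520, S2=510, S3=505, S4=485, S5=525.
Option 1 regrets: 10, 90, 85, 70, 45 → max 90
Option 2 regrets: 0, 0, 0, 0, 90 → max 90
Option 3 regrets: 0, 30, 0, 35, 140 → max 140
Option 4 regrets: 75, 60, 60, 60, 0 → max 75
Option 5 regrets: 80, 60, 120, 10, 110 → max 120
Option 6 regrets: 60, 10, 0, 40, 40 → max 60
Smallest max regret = 60 → Option 6.

Option 6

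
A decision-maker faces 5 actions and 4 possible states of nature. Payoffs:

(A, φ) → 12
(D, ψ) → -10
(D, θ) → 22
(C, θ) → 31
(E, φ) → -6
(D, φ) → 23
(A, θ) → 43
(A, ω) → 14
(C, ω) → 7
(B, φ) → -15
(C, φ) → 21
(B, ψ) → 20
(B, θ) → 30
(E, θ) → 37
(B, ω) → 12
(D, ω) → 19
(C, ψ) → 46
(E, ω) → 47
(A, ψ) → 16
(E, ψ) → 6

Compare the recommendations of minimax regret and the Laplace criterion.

minimax regret → A; laplace → C (disagree)

Column bests: θ=43, φ=23, ψ=46, ω=47.
A regrets: 0, 11, 30, 33 → max 33
B regrets: 13, 38, 26, 35 → max 38
C regrets: 12, 2, 0, 40 → max 40
D regrets: 21, 0, 56, 28 → max 56
E regrets: 6, 29, 40, 0 → max 40
Smallest max regret = 33 → A.
Row averages: A=21.25, B=11.75, C=26.25, D=13.5, E=21
Highest average = 26.25 → C.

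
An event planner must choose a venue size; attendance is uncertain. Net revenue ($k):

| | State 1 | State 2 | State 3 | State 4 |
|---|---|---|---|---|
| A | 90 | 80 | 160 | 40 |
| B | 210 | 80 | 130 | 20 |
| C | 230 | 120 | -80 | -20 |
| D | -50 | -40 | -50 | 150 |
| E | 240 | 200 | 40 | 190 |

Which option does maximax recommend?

Row maxima: A=160, B=210, C=230, D=150, E=240
Best best-case = 240 → E.

E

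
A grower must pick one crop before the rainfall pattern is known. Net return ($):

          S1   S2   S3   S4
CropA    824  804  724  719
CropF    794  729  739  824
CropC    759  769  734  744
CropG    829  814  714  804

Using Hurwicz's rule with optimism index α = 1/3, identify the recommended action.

CropA: 1/3·824 + 2/3·719 = 754
CropF: 1/3·824 + 2/3·729 = 2282/3
CropC: 1/3·769 + 2/3·734 = 2237/3
CropG: 1/3·829 + 2/3·714 = 2257/3
Highest Hurwicz score = 2282/3 → CropF.

CropF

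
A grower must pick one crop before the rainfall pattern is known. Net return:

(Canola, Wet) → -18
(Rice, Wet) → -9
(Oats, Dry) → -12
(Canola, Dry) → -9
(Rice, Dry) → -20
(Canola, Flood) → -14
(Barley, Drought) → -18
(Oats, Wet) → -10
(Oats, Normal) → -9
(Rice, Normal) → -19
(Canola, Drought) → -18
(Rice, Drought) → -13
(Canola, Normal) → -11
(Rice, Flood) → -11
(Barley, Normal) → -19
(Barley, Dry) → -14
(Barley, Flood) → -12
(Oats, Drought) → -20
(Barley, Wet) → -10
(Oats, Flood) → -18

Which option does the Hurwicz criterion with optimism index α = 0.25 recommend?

Barley: 0.25·(-10) + 0.75·(-19) = -16.75
Rice: 0.25·(-9) + 0.75·(-20) = -17.25
Canola: 0.25·(-9) + 0.75·(-18) = -15.75
Oats: 0.25·(-9) + 0.75·(-20) = -17.25
Highest Hurwicz score = -15.75 → Canola.

Canola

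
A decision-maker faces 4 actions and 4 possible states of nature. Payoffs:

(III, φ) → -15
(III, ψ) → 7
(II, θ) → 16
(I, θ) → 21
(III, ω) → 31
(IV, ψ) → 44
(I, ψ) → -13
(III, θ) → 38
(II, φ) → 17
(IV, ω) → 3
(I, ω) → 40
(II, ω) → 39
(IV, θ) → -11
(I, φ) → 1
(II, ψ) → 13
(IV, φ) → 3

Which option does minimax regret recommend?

II

Column bests: θ=38, φ=17, ψ=44, ω=40.
I regrets: 17, 16, 57, 0 → max 57
II regrets: 22, 0, 31, 1 → max 31
III regrets: 0, 32, 37, 9 → max 37
IV regrets: 49, 14, 0, 37 → max 49
Smallest max regret = 31 → II.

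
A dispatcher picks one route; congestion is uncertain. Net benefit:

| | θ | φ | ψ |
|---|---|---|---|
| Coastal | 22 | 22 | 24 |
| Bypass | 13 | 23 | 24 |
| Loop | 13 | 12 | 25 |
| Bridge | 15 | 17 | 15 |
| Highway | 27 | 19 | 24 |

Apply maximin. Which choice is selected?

Coastal

Row minima: Coastal=22, Bypass=13, Loop=12, Bridge=15, Highway=19
Best worst-case = 22 → Coastal.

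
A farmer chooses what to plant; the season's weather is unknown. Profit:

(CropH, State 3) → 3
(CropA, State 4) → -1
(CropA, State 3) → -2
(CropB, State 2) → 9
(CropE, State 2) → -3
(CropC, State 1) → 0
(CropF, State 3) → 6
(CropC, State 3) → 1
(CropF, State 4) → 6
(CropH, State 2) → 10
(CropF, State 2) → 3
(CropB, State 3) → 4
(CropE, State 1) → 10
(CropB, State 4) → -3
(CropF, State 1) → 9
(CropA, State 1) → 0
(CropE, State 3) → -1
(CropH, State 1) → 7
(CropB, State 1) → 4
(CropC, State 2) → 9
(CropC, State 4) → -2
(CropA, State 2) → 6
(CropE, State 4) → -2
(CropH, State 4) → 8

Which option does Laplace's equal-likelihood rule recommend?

Row averages: CropE=1, CropC=2, CropH=7, CropA=0.75, CropF=6, CropB=3.5
Highest average = 7 → CropH.

CropH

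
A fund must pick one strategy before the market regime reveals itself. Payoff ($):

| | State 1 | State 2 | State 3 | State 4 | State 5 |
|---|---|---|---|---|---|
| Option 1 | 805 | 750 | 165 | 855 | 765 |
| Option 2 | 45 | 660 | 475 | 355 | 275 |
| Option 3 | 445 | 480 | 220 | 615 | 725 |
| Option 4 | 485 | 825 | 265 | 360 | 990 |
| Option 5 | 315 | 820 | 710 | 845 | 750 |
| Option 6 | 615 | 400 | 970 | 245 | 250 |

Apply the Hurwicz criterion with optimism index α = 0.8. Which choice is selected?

Option 1: 0.8·855 + 0.2·165 = 717
Option 2: 0.8·660 + 0.2·45 = 537
Option 3: 0.8·725 + 0.2·220 = 624
Option 4: 0.8·990 + 0.2·265 = 845
Option 5: 0.8·845 + 0.2·315 = 739
Option 6: 0.8·970 + 0.2·245 = 825
Highest Hurwicz score = 845 → Option 4.

Option 4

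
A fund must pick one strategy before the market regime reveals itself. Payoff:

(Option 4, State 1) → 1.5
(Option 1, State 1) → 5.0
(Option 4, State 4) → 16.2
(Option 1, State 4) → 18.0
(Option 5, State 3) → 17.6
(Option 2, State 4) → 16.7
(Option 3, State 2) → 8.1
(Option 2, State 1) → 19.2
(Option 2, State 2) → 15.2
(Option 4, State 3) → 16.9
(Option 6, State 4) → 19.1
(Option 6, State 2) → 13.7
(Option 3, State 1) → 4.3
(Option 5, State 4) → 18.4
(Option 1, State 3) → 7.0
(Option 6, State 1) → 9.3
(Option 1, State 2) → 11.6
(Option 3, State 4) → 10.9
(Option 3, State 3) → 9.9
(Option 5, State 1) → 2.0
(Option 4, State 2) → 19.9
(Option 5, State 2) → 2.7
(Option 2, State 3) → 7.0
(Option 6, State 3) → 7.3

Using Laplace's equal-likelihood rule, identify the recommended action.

Option 2

Row averages: Option 1=10.4, Option 2=14.525, Option 3=8.3, Option 4=13.625, Option 5=10.175, Option 6=12.35
Highest average = 14.525 → Option 2.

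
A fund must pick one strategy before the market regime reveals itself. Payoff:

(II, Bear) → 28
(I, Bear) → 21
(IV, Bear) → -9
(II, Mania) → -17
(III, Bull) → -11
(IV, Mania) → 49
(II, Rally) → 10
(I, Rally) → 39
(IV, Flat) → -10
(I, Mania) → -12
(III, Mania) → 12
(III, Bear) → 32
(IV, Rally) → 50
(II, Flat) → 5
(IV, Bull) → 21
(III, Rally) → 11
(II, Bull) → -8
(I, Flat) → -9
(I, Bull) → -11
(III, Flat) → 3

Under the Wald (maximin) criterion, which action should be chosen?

IV

Row minima: I=-12, II=-17, III=-11, IV=-10
Best worst-case = -10 → IV.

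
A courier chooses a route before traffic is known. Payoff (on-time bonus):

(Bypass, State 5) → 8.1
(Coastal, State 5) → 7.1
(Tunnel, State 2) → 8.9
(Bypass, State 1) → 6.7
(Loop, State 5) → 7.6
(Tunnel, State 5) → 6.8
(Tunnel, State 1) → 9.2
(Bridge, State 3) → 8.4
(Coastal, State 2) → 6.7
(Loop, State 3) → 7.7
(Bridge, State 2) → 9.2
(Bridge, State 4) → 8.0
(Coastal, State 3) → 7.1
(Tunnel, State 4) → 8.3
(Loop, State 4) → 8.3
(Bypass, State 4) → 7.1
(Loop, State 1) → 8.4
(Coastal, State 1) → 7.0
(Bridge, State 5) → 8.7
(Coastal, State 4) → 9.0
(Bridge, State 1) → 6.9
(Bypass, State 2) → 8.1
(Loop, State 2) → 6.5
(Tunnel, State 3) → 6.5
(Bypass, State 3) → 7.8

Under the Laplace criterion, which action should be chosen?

Bridge

Row averages: Tunnel=7.94, Bypass=7.56, Bridge=8.24, Coastal=7.38, Loop=7.7
Highest average = 8.24 → Bridge.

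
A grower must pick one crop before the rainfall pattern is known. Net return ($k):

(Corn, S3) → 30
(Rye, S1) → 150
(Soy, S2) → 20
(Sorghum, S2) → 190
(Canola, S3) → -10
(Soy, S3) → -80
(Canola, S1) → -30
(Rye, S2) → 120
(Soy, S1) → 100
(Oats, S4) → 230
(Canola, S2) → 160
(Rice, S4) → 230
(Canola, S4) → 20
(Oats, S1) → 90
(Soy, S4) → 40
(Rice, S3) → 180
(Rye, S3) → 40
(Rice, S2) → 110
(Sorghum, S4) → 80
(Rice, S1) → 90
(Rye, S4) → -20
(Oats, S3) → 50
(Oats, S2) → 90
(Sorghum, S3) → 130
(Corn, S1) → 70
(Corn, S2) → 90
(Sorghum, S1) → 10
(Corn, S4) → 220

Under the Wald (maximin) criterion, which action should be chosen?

Row minima: Oats=50, Rice=90, Soy=-80, Corn=30, Sorghum=10, Canola=-30, Rye=-20
Best worst-case = 90 → Rice.

Rice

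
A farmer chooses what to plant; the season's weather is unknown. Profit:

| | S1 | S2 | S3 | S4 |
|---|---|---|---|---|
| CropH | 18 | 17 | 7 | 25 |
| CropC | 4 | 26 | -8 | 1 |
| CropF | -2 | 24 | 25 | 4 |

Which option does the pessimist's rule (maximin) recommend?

Row minima: CropH=7, CropC=-8, CropF=-2
Best worst-case = 7 → CropH.

CropH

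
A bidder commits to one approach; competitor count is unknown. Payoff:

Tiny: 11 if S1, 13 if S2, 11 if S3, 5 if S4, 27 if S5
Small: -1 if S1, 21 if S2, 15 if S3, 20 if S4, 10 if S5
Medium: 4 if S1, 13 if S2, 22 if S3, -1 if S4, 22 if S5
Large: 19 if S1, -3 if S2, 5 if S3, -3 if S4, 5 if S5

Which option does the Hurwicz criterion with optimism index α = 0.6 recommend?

Tiny: 0.6·27 + 0.4·5 = 18.2
Small: 0.6·21 + 0.4·(-1) = 12.2
Medium: 0.6·22 + 0.4·(-1) = 12.8
Large: 0.6·19 + 0.4·(-3) = 10.2
Highest Hurwicz score = 18.2 → Tiny.

Tiny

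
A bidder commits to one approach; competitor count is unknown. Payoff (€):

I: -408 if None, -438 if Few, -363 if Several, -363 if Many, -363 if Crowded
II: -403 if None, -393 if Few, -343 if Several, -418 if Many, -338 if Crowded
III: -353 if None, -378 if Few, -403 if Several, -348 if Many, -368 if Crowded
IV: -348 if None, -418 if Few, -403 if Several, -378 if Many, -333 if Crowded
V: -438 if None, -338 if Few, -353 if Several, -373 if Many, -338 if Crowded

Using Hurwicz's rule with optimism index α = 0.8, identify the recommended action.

I: 0.8·(-363) + 0.2·(-438) = -378
II: 0.8·(-338) + 0.2·(-418) = -354
III: 0.8·(-348) + 0.2·(-403) = -359
IV: 0.8·(-333) + 0.2·(-418) = -350
V: 0.8·(-338) + 0.2·(-438) = -358
Highest Hurwicz score = -350 → IV.

IV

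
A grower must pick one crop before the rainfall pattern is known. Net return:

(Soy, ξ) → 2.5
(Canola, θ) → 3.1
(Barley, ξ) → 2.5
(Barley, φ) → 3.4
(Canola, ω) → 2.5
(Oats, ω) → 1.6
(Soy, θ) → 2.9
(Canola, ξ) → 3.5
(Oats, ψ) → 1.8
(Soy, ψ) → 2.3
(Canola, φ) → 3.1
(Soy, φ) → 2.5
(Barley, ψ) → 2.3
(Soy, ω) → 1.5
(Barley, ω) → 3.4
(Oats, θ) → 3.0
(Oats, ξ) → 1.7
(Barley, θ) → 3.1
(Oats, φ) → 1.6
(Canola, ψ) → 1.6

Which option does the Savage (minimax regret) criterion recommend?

Canola

Column bests: θ=3.1, φ=3.4, ψ=2.3, ω=3.4, ξ=3.5.
Oats regrets: 0.1, 1.8, 0.5, 1.8, 1.8 → max 1.8
Soy regrets: 0.2, 0.9, 0.0, 1.9, 1.0 → max 1.9
Barley regrets: 0.0, 0.0, 0.0, 0.0, 1.0 → max 1.0
Canola regrets: 0.0, 0.3, 0.7, 0.9, 0.0 → max 0.9
Smallest max regret = 0.9 → Canola.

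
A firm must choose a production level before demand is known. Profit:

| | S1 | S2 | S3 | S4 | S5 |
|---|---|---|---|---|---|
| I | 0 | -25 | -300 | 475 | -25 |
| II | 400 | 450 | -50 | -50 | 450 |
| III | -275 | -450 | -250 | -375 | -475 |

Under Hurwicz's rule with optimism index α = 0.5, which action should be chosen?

II

I: 0.5·475 + 0.5·(-300) = 87.5
II: 0.5·450 + 0.5·(-50) = 200
III: 0.5·(-250) + 0.5·(-475) = -362.5
Highest Hurwicz score = 200 → II.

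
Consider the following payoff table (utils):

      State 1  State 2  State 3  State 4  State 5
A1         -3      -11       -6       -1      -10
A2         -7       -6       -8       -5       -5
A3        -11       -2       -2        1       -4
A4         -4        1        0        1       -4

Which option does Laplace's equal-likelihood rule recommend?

Row averages: A1=-6.2, A2=-6.2, A3=-3.6, A4=-1.2
Highest average = -1.2 → A4.

A4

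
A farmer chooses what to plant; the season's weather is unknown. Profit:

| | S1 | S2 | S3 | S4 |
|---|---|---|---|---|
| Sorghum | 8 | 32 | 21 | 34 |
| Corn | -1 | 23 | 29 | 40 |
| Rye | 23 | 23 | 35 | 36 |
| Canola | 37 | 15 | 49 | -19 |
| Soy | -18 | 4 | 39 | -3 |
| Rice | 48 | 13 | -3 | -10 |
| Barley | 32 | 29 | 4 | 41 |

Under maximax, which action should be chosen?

Row maxima: Sorghum=34, Corn=40, Rye=36, Canola=49, Soy=39, Rice=48, Barley=41
Best best-case = 49 → Canola.

Canola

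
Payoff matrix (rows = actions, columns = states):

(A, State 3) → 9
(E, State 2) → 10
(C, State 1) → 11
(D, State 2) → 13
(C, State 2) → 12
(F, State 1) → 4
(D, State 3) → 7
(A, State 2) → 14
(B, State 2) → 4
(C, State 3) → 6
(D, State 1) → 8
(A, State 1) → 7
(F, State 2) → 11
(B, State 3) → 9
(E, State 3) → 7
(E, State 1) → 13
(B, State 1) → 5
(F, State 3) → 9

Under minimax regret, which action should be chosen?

Column bests: State 1=13, State 2=14, State 3=9.
A regrets: 6, 0, 0 → max 6
B regrets: 8, 10, 0 → max 10
C regrets: 2, 2, 3 → max 3
D regrets: 5, 1, 2 → max 5
E regrets: 0, 4, 2 → max 4
F regrets: 9, 3, 0 → max 9
Smallest max regret = 3 → C.

C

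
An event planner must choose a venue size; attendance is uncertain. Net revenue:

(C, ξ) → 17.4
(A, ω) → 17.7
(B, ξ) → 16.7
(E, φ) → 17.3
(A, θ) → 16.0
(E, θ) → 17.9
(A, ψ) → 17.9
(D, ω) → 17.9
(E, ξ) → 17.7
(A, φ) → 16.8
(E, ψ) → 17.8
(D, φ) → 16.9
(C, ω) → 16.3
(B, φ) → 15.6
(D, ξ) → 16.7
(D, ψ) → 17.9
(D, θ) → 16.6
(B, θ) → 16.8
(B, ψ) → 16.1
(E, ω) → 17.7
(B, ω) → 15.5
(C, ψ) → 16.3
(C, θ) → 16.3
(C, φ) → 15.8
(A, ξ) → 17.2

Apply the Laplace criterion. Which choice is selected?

E

Row averages: A=17.12, B=16.14, C=16.42, D=17.2, E=17.68
Highest average = 17.68 → E.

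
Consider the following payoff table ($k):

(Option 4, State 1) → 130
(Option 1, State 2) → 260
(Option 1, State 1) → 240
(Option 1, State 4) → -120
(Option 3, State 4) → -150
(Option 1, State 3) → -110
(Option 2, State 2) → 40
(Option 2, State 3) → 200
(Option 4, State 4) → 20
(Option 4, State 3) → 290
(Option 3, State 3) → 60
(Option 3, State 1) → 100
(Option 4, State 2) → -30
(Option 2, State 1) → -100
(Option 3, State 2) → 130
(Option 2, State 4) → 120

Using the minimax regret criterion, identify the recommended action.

Option 3

Column bests: State 1=240, State 2=260, State 3=290, State 4=120.
Option 1 regrets: 0, 0, 400, 240 → max 400
Option 2 regrets: 340, 220, 90, 0 → max 340
Option 3 regrets: 140, 130, 230, 270 → max 270
Option 4 regrets: 110, 290, 0, 100 → max 290
Smallest max regret = 270 → Option 3.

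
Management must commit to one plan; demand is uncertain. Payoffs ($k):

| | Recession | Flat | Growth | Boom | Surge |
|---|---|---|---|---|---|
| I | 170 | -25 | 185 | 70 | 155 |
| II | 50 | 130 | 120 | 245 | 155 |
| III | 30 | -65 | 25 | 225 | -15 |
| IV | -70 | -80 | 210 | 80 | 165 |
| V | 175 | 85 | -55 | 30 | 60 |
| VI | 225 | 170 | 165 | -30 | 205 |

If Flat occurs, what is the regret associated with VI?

Best payoff under Flat is 170.
Regret = 170 − 170 = 0.

0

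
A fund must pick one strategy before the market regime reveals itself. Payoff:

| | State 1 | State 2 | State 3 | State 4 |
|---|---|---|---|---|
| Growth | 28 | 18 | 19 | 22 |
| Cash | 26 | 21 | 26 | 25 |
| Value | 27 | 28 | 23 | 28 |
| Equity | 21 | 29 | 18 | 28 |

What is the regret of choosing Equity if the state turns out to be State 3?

8

Best payoff under State 3 is 26.
Regret = 26 − 18 = 8.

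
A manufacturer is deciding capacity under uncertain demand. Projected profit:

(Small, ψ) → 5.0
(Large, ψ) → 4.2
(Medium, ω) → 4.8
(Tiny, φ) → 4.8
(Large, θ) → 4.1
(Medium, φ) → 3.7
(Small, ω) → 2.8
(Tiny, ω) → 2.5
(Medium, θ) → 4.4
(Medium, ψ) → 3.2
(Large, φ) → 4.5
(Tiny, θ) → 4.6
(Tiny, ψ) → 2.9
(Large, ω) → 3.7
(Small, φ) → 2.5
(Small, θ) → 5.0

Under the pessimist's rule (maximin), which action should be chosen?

Large

Row minima: Tiny=2.5, Small=2.5, Medium=3.2, Large=3.7
Best worst-case = 3.7 → Large.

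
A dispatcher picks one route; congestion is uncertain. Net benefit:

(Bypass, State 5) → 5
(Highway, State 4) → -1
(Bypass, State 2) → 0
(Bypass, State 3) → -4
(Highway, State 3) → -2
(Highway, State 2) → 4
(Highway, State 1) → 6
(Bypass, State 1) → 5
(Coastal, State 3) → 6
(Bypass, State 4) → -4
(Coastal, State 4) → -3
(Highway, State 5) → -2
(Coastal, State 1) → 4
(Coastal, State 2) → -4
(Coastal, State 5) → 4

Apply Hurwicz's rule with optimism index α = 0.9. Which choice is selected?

Coastal: 0.9·6 + 0.1·(-4) = 5
Highway: 0.9·6 + 0.1·(-2) = 5.2
Bypass: 0.9·5 + 0.1·(-4) = 4.1
Highest Hurwicz score = 5.2 → Highway.

Highway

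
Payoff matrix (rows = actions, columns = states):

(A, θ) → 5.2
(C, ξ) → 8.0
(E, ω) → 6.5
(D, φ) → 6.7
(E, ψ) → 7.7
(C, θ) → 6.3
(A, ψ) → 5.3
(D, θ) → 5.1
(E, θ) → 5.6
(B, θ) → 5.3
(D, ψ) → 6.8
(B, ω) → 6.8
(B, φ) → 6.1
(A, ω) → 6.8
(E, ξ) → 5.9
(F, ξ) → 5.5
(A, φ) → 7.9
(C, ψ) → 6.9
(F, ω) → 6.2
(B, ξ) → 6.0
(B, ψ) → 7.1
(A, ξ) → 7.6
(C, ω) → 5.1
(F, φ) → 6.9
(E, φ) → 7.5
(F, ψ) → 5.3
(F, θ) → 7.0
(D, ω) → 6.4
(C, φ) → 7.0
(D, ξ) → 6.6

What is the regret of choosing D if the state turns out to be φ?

1.2

Best payoff under φ is 7.9.
Regret = 7.9 − 6.7 = 1.2.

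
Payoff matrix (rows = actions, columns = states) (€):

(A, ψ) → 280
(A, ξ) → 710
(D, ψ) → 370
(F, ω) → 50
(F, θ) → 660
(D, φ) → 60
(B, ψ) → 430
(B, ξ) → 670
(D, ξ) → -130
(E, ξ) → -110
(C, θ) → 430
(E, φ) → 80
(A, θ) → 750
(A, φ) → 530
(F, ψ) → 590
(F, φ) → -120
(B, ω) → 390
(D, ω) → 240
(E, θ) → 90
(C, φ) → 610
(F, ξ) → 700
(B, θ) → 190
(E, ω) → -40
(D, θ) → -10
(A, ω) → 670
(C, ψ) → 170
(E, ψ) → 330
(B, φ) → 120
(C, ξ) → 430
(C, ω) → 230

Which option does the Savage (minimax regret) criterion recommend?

A

Column bests: θ=750, φ=610, ψ=590, ω=670, ξ=710.
A regrets: 0, 80, 310, 0, 0 → max 310
B regrets: 560, 490, 160, 280, 40 → max 560
C regrets: 320, 0, 420, 440, 280 → max 440
D regrets: 760, 550, 220, 430, 840 → max 840
E regrets: 660, 530, 260, 710, 820 → max 820
F regrets: 90, 730, 0, 620, 10 → max 730
Smallest max regret = 310 → A.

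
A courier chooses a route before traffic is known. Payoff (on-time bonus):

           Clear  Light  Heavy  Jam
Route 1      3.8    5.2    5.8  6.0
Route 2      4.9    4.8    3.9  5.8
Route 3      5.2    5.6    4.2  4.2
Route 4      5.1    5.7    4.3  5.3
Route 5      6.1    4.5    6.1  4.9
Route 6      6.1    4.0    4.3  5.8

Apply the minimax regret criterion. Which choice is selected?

Route 5

Column bests: Clear=6.1, Light=5.7, Heavy=6.1, Jam=6.0.
Route 1 regrets: 2.3, 0.5, 0.3, 0.0 → max 2.3
Route 2 regrets: 1.2, 0.9, 2.2, 0.2 → max 2.2
Route 3 regrets: 0.9, 0.1, 1.9, 1.8 → max 1.9
Route 4 regrets: 1.0, 0.0, 1.8, 0.7 → max 1.8
Route 5 regrets: 0.0, 1.2, 0.0, 1.1 → max 1.2
Route 6 regrets: 0.0, 1.7, 1.8, 0.2 → max 1.8
Smallest max regret = 1.2 → Route 5.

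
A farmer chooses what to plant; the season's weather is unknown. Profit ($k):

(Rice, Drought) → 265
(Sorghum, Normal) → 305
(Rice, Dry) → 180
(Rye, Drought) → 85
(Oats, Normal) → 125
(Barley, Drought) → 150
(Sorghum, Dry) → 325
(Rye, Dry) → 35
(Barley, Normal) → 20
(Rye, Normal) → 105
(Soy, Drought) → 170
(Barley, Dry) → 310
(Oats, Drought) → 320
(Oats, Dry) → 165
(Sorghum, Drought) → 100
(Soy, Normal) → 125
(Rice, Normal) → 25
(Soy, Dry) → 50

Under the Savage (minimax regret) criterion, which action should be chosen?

Oats

Column bests: Drought=320, Dry=325, Normal=305.
Rice regrets: 55, 145, 280 → max 280
Sorghum regrets: 220, 0, 0 → max 220
Barley regrets: 170, 15, 285 → max 285
Soy regrets: 150, 275, 180 → max 275
Rye regrets: 235, 290, 200 → max 290
Oats regrets: 0, 160, 180 → max 180
Smallest max regret = 180 → Oats.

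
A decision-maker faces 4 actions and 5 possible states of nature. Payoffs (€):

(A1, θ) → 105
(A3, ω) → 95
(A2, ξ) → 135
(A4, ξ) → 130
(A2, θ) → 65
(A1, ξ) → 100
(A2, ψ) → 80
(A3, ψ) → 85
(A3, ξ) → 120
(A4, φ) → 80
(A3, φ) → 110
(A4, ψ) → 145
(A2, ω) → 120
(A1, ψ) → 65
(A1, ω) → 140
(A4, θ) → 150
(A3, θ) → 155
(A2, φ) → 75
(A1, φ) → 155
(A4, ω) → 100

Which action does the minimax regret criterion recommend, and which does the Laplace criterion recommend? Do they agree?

minimax regret → A3; laplace → A4 (disagree)

Column bests: θ=155, φ=155, ψ=145, ω=140, ξ=135.
A1 regrets: 50, 0, 80, 0, 35 → max 80
A2 regrets: 90, 80, 65, 20, 0 → max 90
A3 regrets: 0, 45, 60, 45, 15 → max 60
A4 regrets: 5, 75, 0, 40, 5 → max 75
Smallest max regret = 60 → A3.
Row averages: A1=113, A2=95, A3=113, A4=121
Highest average = 121 → A4.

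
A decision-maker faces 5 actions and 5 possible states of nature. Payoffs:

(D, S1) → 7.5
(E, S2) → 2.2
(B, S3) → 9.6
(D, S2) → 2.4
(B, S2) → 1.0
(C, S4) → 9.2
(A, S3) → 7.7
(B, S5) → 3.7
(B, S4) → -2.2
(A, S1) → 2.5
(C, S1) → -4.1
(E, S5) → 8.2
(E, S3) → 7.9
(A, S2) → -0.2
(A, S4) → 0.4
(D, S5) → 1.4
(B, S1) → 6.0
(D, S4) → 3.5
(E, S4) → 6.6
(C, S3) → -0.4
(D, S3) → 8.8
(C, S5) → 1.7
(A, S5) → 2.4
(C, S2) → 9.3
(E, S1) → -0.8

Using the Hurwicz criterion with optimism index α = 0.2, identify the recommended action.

A: 0.2·7.7 + 0.8·(-0.2) = 1.38
B: 0.2·9.6 + 0.8·(-2.2) = 0.16
C: 0.2·9.3 + 0.8·(-4.1) = -1.42
D: 0.2·8.8 + 0.8·1.4 = 2.88
E: 0.2·8.2 + 0.8·(-0.8) = 1
Highest Hurwicz score = 2.88 → D.

D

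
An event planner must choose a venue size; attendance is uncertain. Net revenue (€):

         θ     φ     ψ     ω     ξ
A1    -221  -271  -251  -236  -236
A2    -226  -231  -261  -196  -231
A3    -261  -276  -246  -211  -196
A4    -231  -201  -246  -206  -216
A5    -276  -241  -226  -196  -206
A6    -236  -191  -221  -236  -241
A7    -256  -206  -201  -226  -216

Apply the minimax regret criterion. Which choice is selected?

Column bests: θ=-221, φ=-191, ψ=-201, ω=-196, ξ=-196.
A1 regrets: 0, 80, 50, 40, 40 → max 80
A2 regrets: 5, 40, 60, 0, 35 → max 60
A3 regrets: 40, 85, 45, 15, 0 → max 85
A4 regrets: 10, 10, 45, 10, 20 → max 45
A5 regrets: 55, 50, 25, 0, 10 → max 55
A6 regrets: 15, 0, 20, 40, 45 → max 45
A7 regrets: 35, 15, 0, 30, 20 → max 35
Smallest max regret = 35 → A7.

A7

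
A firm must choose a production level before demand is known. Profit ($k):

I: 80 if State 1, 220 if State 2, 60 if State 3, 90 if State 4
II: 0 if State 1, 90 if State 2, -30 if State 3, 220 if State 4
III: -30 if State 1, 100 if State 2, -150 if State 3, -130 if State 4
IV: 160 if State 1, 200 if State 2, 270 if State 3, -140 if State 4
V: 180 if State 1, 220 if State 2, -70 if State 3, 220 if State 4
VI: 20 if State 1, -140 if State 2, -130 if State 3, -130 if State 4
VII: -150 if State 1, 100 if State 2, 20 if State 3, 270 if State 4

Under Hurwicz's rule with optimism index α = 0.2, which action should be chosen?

I: 0.2·220 + 0.8·60 = 92
II: 0.2·220 + 0.8·(-30) = 20
III: 0.2·100 + 0.8·(-150) = -100
IV: 0.2·270 + 0.8·(-140) = -58
V: 0.2·220 + 0.8·(-70) = -12
VI: 0.2·20 + 0.8·(-140) = -108
VII: 0.2·270 + 0.8·(-150) = -66
Highest Hurwicz score = 92 → I.

I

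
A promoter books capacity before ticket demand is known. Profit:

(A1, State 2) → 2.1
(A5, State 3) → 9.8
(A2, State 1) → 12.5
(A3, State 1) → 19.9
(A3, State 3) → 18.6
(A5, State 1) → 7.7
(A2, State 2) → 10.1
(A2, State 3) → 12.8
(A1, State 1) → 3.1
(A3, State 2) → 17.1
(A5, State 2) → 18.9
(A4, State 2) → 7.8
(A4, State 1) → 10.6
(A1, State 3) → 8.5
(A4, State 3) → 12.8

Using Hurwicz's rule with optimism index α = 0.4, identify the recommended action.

A3

A1: 0.4·8.5 + 0.6·2.1 = 4.66
A2: 0.4·12.8 + 0.6·10.1 = 11.18
A3: 0.4·19.9 + 0.6·17.1 = 18.22
A4: 0.4·12.8 + 0.6·7.8 = 9.8
A5: 0.4·18.9 + 0.6·7.7 = 12.18
Highest Hurwicz score = 18.22 → A3.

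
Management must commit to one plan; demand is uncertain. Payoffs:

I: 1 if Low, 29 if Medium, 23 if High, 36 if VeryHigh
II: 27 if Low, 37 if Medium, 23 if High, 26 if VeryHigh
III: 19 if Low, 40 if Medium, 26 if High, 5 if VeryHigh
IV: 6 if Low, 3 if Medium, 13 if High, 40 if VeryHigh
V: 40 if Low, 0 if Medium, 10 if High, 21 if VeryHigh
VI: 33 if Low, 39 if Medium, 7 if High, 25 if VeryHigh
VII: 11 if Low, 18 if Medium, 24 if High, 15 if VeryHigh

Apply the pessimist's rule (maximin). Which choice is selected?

II

Row minima: I=1, II=23, III=5, IV=3, V=0, VI=7, VII=11
Best worst-case = 23 → II.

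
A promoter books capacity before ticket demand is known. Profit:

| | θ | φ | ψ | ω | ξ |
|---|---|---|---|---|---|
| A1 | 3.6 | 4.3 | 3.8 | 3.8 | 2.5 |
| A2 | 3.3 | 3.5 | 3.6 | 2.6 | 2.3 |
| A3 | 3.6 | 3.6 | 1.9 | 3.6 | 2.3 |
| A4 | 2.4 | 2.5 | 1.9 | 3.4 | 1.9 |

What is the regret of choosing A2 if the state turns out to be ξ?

0.2

Best payoff under ξ is 2.5.
Regret = 2.5 − 2.3 = 0.2.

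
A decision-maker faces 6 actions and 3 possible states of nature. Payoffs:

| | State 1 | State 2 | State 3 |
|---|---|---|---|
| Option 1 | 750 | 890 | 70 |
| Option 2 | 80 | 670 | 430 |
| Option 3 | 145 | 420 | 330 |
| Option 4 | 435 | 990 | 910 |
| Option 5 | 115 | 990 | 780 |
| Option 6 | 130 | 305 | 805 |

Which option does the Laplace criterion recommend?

Option 4

Row averages: Option 1=570, Option 2=1180/3, Option 3=895/3, Option 4=2335/3, Option 5=1885/3, Option 6=1240/3
Highest average = 2335/3 → Option 4.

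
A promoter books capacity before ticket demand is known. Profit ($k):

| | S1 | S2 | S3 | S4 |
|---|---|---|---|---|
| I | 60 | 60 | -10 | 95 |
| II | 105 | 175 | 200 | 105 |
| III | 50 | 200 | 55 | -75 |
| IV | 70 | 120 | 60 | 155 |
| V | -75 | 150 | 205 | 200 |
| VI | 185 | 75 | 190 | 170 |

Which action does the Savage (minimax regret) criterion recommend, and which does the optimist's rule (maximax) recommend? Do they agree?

Column bests: S1=185, S2=200, S3=205, S4=200.
I regrets: 125, 140, 215, 105 → max 215
II regrets: 80, 25, 5, 95 → max 95
III regrets: 135, 0, 150, 275 → max 275
IV regrets: 115, 80, 145, 45 → max 145
V regrets: 260, 50, 0, 0 → max 260
VI regrets: 0, 125, 15, 30 → max 125
Smallest max regret = 95 → II.
Row maxima: I=95, II=200, III=200, IV=155, V=205, VI=190
Best best-case = 205 → V.

minimax regret → II; maximax → V (disagree)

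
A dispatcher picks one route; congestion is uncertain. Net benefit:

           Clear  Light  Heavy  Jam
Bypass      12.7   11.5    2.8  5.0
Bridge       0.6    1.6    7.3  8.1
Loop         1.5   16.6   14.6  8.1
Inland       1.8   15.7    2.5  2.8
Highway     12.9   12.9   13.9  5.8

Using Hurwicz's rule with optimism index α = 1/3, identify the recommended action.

Bypass: 1/3·12.7 + 2/3·2.8 = 6.1
Bridge: 1/3·8.1 + 2/3·0.6 = 3.1
Loop: 1/3·16.6 + 2/3·1.5 = 98/15
Inland: 1/3·15.7 + 2/3·1.8 = 193/30
Highway: 1/3·13.9 + 2/3·5.8 = 8.5
Highest Hurwicz score = 8.5 → Highway.

Highway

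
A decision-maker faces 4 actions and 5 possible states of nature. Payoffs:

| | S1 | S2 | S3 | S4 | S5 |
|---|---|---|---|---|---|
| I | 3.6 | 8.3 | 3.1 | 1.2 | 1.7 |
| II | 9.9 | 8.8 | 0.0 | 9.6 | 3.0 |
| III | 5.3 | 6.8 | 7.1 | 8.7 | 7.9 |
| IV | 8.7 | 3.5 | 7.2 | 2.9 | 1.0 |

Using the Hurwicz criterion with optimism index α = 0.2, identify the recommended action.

III

I: 0.2·8.3 + 0.8·1.2 = 2.62
II: 0.2·9.9 + 0.8·0.0 = 1.98
III: 0.2·8.7 + 0.8·5.3 = 5.98
IV: 0.2·8.7 + 0.8·1.0 = 2.54
Highest Hurwicz score = 5.98 → III.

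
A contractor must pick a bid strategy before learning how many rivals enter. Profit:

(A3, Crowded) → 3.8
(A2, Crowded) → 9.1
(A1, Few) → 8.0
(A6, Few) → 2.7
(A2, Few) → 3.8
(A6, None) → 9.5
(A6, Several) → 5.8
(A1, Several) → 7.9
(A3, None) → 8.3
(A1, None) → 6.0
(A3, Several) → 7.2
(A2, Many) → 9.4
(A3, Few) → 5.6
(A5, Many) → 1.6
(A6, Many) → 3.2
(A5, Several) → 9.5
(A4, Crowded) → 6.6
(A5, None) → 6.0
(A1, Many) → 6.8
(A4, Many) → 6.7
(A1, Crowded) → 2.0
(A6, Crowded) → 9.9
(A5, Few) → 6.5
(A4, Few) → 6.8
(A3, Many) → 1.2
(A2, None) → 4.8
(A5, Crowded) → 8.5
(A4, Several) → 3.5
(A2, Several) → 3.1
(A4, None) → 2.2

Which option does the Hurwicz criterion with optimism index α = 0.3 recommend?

A2

A1: 0.3·8.0 + 0.7·2.0 = 3.8
A2: 0.3·9.4 + 0.7·3.1 = 4.99
A3: 0.3·8.3 + 0.7·1.2 = 3.33
A4: 0.3·6.8 + 0.7·2.2 = 3.58
A5: 0.3·9.5 + 0.7·1.6 = 3.97
A6: 0.3·9.9 + 0.7·2.7 = 4.86
Highest Hurwicz score = 4.99 → A2.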